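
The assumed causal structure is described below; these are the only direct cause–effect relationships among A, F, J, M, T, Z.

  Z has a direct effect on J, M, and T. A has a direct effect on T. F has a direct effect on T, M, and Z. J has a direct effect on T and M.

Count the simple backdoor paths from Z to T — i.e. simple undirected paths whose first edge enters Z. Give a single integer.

2

A backdoor path from Z to T is any simple undirected path whose first edge points into Z (i.e. leaves Z via a parent).
Parents of Z: {F}.
Enumerating:
  P1: Z <- F -> M <- J -> T
  P2: Z <- F -> T
That exhausts the simple backdoor paths. Count: 2.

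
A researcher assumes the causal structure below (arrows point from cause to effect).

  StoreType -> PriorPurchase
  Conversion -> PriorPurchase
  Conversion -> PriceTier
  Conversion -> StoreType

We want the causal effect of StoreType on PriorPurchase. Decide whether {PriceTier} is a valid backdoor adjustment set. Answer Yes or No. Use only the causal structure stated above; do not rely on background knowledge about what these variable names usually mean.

No

Backdoor paths from StoreType to PriorPurchase (paths whose first edge points into StoreType):
  P1: StoreType <- Conversion -> PriorPurchase
Condition 1 (no descendant of StoreType in the set): holds — descendants of StoreType are {PriorPurchase}; none are in {PriceTier}.
Condition 2 (every backdoor path blocked by {PriceTier}):
  P1: open — no interior node is in the conditioning set.
{PriceTier} does not satisfy the backdoor criterion.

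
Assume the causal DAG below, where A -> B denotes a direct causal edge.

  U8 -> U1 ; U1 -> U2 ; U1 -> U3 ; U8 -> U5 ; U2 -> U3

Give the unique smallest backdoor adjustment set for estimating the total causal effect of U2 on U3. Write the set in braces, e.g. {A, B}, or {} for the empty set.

{U1}

Variables eligible for adjustment (non-descendants of U2, excluding U2 and U3): {U1, U5, U8}.
Backdoor paths from U2 to U3:
  P1: U2 <- U1 -> U3
The empty set is not sufficient: P1 (U2 <- U1 -> U3) has no collider blocking it and no conditioned non-collider, so it is open.
Try {U1}:
  P1: blocked at fork node U1 ∈ conditioning set.
{U1} contains no descendant of U2 and blocks every backdoor path.
No other singleton works — e.g. {U8} leaves P1 open — so {U1} is the unique smallest valid adjustment set.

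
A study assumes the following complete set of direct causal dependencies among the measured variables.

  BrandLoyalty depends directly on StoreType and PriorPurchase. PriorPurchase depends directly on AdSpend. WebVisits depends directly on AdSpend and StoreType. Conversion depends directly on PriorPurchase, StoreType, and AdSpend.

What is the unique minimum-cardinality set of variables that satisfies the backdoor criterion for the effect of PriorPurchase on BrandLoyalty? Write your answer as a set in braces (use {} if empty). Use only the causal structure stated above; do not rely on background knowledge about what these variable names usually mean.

Variables eligible for adjustment (non-descendants of PriorPurchase, excluding PriorPurchase and BrandLoyalty): {AdSpend, StoreType, WebVisits}.
Backdoor paths from PriorPurchase to BrandLoyalty:
  P1: PriorPurchase <- AdSpend -> Conversion <- StoreType -> BrandLoyalty
  P2: PriorPurchase <- AdSpend -> WebVisits <- StoreType -> BrandLoyalty
Each backdoor path contains an unconditioned collider, so every path is already blocked with the empty conditioning set:
  P1: blocked at collider Conversion (neither it nor any descendant is in the conditioning set).
  P2: blocked at collider WebVisits (neither it nor any descendant is in the conditioning set).
The empty set is therefore the unique smallest valid set.

{}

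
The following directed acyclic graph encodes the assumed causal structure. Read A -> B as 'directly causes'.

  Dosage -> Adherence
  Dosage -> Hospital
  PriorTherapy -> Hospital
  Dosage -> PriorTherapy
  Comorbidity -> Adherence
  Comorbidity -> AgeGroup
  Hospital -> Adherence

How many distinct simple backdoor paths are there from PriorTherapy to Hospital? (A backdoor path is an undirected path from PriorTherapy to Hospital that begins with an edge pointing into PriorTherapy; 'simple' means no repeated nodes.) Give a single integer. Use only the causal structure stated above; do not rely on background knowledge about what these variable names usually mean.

A backdoor path from PriorTherapy to Hospital is any simple undirected path whose first edge points into PriorTherapy (i.e. leaves PriorTherapy via a parent).
Parents of PriorTherapy: {Dosage}.
Enumerating:
  P1: PriorTherapy <- Dosage -> Hospital
  P2: PriorTherapy <- Dosage -> Adherence <- Hospital
That exhausts the simple backdoor paths. Count: 2.

2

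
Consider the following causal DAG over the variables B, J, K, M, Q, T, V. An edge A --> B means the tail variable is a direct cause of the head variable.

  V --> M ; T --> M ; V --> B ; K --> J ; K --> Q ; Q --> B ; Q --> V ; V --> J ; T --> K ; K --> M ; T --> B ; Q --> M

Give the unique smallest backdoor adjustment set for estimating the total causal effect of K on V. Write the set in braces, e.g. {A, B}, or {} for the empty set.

{}

Variables eligible for adjustment (non-descendants of K, excluding K and V): {T}.
Backdoor paths from K to V:
  P1: K <- T -> M <- Q -> V
  P2: K <- T -> M <- Q -> B <- V
  P3: K <- T -> M <- V
  P4: K <- T -> B <- Q -> V
  P5: K <- T -> B <- Q -> M <- V
  P6: K <- T -> B <- V
Each backdoor path contains an unconditioned collider, so every path is already blocked with the empty conditioning set:
  P1: blocked at collider M (neither it nor any descendant is in the conditioning set).
  P2: blocked at collider M (neither it nor any descendant is in the conditioning set).
  P3: blocked at collider M (neither it nor any descendant is in the conditioning set).
  P4: blocked at collider B (neither it nor any descendant is in the conditioning set).
  P5: blocked at collider B (neither it nor any descendant is in the conditioning set).
  P6: blocked at collider B (neither it nor any descendant is in the conditioning set).
The empty set is therefore the unique smallest valid set.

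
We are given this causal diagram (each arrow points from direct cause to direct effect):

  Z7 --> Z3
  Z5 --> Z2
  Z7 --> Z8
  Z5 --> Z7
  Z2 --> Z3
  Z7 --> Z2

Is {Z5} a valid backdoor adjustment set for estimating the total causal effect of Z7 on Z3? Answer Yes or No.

Backdoor paths from Z7 to Z3 (paths whose first edge points into Z7):
  P1: Z7 <- Z5 -> Z2 -> Z3
Condition 1 (no descendant of Z7 in the set): holds — descendants of Z7 are {Z2, Z3, Z8}; none are in {Z5}.
Condition 2 (every backdoor path blocked by {Z5}):
  P1: blocked at fork node Z5 ∈ conditioning set.
{Z5} satisfies the backdoor criterion.

Yes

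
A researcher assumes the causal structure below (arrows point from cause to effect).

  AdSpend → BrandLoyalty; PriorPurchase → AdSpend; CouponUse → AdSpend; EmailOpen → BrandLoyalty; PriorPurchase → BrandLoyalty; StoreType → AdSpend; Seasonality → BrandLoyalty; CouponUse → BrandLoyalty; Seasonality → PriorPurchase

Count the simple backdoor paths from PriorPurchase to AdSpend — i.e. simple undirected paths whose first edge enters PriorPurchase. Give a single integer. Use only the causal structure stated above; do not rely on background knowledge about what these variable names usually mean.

2

A backdoor path from PriorPurchase to AdSpend is any simple undirected path whose first edge points into PriorPurchase (i.e. leaves PriorPurchase via a parent).
Parents of PriorPurchase: {Seasonality}.
Enumerating:
  P1: PriorPurchase <- Seasonality -> BrandLoyalty <- CouponUse -> AdSpend
  P2: PriorPurchase <- Seasonality -> BrandLoyalty <- AdSpend
That exhausts the simple backdoor paths. Count: 2.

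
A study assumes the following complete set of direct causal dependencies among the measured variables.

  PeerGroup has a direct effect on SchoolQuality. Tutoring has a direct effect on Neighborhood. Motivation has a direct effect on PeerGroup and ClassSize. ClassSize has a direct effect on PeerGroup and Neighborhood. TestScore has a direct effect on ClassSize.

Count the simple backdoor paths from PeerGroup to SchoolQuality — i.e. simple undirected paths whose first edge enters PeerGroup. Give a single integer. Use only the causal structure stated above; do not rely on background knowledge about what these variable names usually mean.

A backdoor path from PeerGroup to SchoolQuality is any simple undirected path whose first edge points into PeerGroup (i.e. leaves PeerGroup via a parent).
Parents of PeerGroup: {ClassSize, Motivation}.
No simple path from any parent of PeerGroup reaches SchoolQuality without revisiting PeerGroup, so there are no backdoor paths.

0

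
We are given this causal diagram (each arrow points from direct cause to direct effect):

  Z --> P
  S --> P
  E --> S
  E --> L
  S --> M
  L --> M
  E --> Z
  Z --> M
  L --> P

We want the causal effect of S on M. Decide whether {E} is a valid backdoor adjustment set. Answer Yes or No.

Backdoor paths from S to M (paths whose first edge points into S):
  P1: S <- E -> L -> P <- Z -> M
  P2: S <- E -> L -> M
  P3: S <- E -> Z -> P <- L -> M
  P4: S <- E -> Z -> M
Condition 1 (no descendant of S in the set): holds — descendants of S are {M, P}; none are in {E}.
Condition 2 (every backdoor path blocked by {E}):
  P1: blocked at fork node E ∈ conditioning set.
  P2: blocked at fork node E ∈ conditioning set.
  P3: blocked at fork node E ∈ conditioning set.
  P4: blocked at fork node E ∈ conditioning set.
{E} satisfies the backdoor criterion.

Yes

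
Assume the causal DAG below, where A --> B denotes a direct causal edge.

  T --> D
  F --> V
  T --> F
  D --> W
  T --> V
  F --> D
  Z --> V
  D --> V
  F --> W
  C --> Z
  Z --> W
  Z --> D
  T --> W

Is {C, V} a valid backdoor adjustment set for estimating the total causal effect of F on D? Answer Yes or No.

No

Backdoor paths from F to D (paths whose first edge points into F):
  P1: F <- T -> D
  P2: F <- T -> W <- Z -> D
  P3: F <- T -> W <- Z -> V <- D
  P4: F <- T -> W <- D
  P5: F <- T -> V <- Z -> D
  P6: F <- T -> V <- Z -> W <- D
  P7: F <- T -> V <- D
Condition 1 (no descendant of F in the set): FAILS — V is a descendant of F.
Condition 2 (every backdoor path blocked by {C, V}):
  P1: open — no interior node is in the conditioning set.
  P2: blocked at collider W (neither it nor any descendant is in the conditioning set).
  P3: blocked at collider W (neither it nor any descendant is in the conditioning set).
  P4: blocked at collider W (neither it nor any descendant is in the conditioning set).
  P5: open — collider(s) V are conditioned on (or have a conditioned descendant) and no non-collider on the path is in the set.
  P6: blocked at collider W (neither it nor any descendant is in the conditioning set).
  P7: open — collider(s) V are conditioned on (or have a conditioned descendant) and no non-collider on the path is in the set.
{C, V} does not satisfy the backdoor criterion.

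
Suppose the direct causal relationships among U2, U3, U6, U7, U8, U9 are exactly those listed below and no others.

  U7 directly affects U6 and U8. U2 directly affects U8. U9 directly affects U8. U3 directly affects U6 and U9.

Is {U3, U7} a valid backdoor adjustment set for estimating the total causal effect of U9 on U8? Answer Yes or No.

Yes

Backdoor paths from U9 to U8 (paths whose first edge points into U9):
  P1: U9 <- U3 -> U6 <- U7 -> U8
Condition 1 (no descendant of U9 in the set): holds — descendants of U9 are {U8}; none are in {U3, U7}.
Condition 2 (every backdoor path blocked by {U3, U7}):
  P1: blocked at fork node U3 ∈ conditioning set.
{U3, U7} satisfies the backdoor criterion.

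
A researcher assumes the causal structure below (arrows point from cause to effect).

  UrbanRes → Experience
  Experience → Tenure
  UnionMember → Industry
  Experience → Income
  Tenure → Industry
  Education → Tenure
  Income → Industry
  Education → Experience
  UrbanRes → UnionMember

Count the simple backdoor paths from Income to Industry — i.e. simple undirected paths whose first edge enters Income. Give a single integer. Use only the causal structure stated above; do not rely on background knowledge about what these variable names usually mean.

A backdoor path from Income to Industry is any simple undirected path whose first edge points into Income (i.e. leaves Income via a parent).
Parents of Income: {Experience}.
Enumerating:
  P1: Income <- Experience <- Education -> Tenure -> Industry
  P2: Income <- Experience <- UrbanRes -> UnionMember -> Industry
  P3: Income <- Experience -> Tenure -> Industry
That exhausts the simple backdoor paths. Count: 3.

3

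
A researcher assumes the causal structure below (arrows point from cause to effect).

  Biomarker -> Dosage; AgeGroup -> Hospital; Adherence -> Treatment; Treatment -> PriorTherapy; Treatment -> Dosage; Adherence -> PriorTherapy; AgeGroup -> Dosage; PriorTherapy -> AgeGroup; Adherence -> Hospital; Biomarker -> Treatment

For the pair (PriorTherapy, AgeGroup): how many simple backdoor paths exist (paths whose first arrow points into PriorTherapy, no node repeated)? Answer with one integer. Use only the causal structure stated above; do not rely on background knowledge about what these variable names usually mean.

A backdoor path from PriorTherapy to AgeGroup is any simple undirected path whose first edge points into PriorTherapy (i.e. leaves PriorTherapy via a parent).
Parents of PriorTherapy: {Adherence, Treatment}.
Enumerating:
  P1: PriorTherapy <- Adherence -> Treatment <- Biomarker -> Dosage <- AgeGroup
  P2: PriorTherapy <- Adherence -> Treatment -> Dosage <- AgeGroup
  P3: PriorTherapy <- Adherence -> Hospital <- AgeGroup
  P4: PriorTherapy <- Treatment <- Adherence -> Hospital <- AgeGroup
  P5: PriorTherapy <- Treatment <- Biomarker -> Dosage <- AgeGroup
  P6: PriorTherapy <- Treatment -> Dosage <- AgeGroup
That exhausts the simple backdoor paths. Count: 6.

6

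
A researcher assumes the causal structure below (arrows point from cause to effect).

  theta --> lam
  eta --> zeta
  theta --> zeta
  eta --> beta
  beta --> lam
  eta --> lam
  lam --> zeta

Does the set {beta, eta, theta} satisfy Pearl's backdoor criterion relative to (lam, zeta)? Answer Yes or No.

Backdoor paths from lam to zeta (paths whose first edge points into lam):
  P1: lam <- eta -> zeta
  P2: lam <- theta -> zeta
  P3: lam <- beta <- eta -> zeta
Condition 1 (no descendant of lam in the set): holds — descendants of lam are {zeta}; none are in {beta, eta, theta}.
Condition 2 (every backdoor path blocked by {beta, eta, theta}):
  P1: blocked at fork node eta ∈ conditioning set.
  P2: blocked at fork node theta ∈ conditioning set.
  P3: blocked at chain node beta ∈ conditioning set.
{beta, eta, theta} satisfies the backdoor criterion.

Yes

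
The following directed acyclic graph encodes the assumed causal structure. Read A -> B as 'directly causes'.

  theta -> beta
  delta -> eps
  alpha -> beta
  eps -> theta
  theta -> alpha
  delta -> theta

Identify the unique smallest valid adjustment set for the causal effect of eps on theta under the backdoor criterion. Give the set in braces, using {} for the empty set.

{delta}

Variables eligible for adjustment (non-descendants of eps, excluding eps and theta): {delta}.
Backdoor paths from eps to theta:
  P1: eps <- delta -> theta
The empty set is not sufficient: P1 (eps <- delta -> theta) has no collider blocking it and no conditioned non-collider, so it is open.
Try {delta}:
  P1: blocked at fork node delta ∈ conditioning set.
{delta} contains no descendant of eps and blocks every backdoor path.
{delta} is the unique smallest valid adjustment set.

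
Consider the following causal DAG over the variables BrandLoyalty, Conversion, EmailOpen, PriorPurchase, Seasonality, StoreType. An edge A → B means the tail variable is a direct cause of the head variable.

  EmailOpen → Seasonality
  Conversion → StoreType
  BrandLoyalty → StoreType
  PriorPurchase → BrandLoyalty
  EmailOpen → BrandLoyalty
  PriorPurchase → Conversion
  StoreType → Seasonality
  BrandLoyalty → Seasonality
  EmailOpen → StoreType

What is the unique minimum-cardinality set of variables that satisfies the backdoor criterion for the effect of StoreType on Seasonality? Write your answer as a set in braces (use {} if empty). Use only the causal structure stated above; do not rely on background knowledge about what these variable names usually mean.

Variables eligible for adjustment (non-descendants of StoreType, excluding StoreType and Seasonality): {BrandLoyalty, Conversion, EmailOpen, PriorPurchase}.
Backdoor paths from StoreType to Seasonality:
  P1: StoreType <- EmailOpen -> BrandLoyalty -> Seasonality
  P2: StoreType <- EmailOpen -> Seasonality
  P3: StoreType <- Conversion <- PriorPurchase -> BrandLoyalty <- EmailOpen -> Seasonality
  P4: StoreType <- Conversion <- PriorPurchase -> BrandLoyalty -> Seasonality
  P5: StoreType <- BrandLoyalty <- EmailOpen -> Seasonality
  P6: StoreType <- BrandLoyalty -> Seasonality
The empty set is not sufficient: P1 (StoreType <- EmailOpen -> BrandLoyalty -> Seasonality) has no collider blocking it and no conditioned non-collider, so it is open.
Try {BrandLoyalty, EmailOpen}:
  P1: blocked at fork node EmailOpen ∈ conditioning set.
  P2: blocked at fork node EmailOpen ∈ conditioning set.
  P3: blocked at fork node EmailOpen ∈ conditioning set.
  P4: blocked at chain node BrandLoyalty ∈ conditioning set.
  P5: blocked at chain node BrandLoyalty ∈ conditioning set.
  P6: blocked at fork node BrandLoyalty ∈ conditioning set.
{BrandLoyalty, EmailOpen} contains no descendant of StoreType and blocks every backdoor path.
Every element of {BrandLoyalty, EmailOpen} is needed (dropping BrandLoyalty leaves P4 open; dropping EmailOpen leaves P2 open), so no proper subset is valid.
Among all size-2 subsets of the eligible variables, only {BrandLoyalty, EmailOpen} blocks every backdoor path, so it is the unique smallest valid adjustment set.

{BrandLoyalty, EmailOpen}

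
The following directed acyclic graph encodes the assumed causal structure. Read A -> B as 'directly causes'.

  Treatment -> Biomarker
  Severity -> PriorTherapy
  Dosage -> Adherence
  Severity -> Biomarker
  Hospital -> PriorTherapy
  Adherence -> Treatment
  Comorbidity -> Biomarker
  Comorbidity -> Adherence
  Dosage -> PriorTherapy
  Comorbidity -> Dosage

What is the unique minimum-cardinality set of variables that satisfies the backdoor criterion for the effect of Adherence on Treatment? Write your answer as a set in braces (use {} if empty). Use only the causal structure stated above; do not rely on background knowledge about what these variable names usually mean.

Variables eligible for adjustment (non-descendants of Adherence, excluding Adherence and Treatment): {Comorbidity, Dosage, Hospital, PriorTherapy, Severity}.
Backdoor paths from Adherence to Treatment:
  P1: Adherence <- Comorbidity -> Dosage -> PriorTherapy <- Severity -> Biomarker <- Treatment
  P2: Adherence <- Comorbidity -> Biomarker <- Treatment
  P3: Adherence <- Dosage <- Comorbidity -> Biomarker <- Treatment
  P4: Adherence <- Dosage -> PriorTherapy <- Severity -> Biomarker <- Treatment
Each backdoor path contains an unconditioned collider, so every path is already blocked with the empty conditioning set:
  P1: blocked at collider PriorTherapy (neither it nor any descendant is in the conditioning set).
  P2: blocked at collider Biomarker (neither it nor any descendant is in the conditioning set).
  P3: blocked at collider Biomarker (neither it nor any descendant is in the conditioning set).
  P4: blocked at collider PriorTherapy (neither it nor any descendant is in the conditioning set).
The empty set is therefore the unique smallest valid set.

{}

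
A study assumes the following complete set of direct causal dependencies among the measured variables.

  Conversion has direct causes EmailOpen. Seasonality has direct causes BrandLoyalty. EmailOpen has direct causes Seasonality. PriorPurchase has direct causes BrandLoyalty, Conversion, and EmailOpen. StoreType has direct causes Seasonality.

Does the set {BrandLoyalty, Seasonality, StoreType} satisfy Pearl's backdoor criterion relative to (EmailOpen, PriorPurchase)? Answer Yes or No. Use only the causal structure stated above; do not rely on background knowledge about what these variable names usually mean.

Yes

Backdoor paths from EmailOpen to PriorPurchase (paths whose first edge points into EmailOpen):
  P1: EmailOpen <- Seasonality <- BrandLoyalty -> PriorPurchase
Condition 1 (no descendant of EmailOpen in the set): holds — descendants of EmailOpen are {Conversion, PriorPurchase}; none are in {BrandLoyalty, Seasonality, StoreType}.
Condition 2 (every backdoor path blocked by {BrandLoyalty, Seasonality, StoreType}):
  P1: blocked at chain node Seasonality ∈ conditioning set.
{BrandLoyalty, Seasonality, StoreType} satisfies the backdoor criterion.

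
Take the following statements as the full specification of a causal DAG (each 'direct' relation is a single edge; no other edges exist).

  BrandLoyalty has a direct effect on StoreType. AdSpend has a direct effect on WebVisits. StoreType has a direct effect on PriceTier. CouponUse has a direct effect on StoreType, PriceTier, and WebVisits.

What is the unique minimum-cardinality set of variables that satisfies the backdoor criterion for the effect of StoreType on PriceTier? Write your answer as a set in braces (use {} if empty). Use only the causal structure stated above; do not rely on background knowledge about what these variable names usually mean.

Variables eligible for adjustment (non-descendants of StoreType, excluding StoreType and PriceTier): {AdSpend, BrandLoyalty, CouponUse, WebVisits}.
Backdoor paths from StoreType to PriceTier:
  P1: StoreType <- CouponUse -> PriceTier
The empty set is not sufficient: P1 (StoreType <- CouponUse -> PriceTier) has no collider blocking it and no conditioned non-collider, so it is open.
Try {CouponUse}:
  P1: blocked at fork node CouponUse ∈ conditioning set.
{CouponUse} contains no descendant of StoreType and blocks every backdoor path.
No other singleton works — e.g. {BrandLoyalty} leaves P1 open — so {CouponUse} is the unique smallest valid adjustment set.

{CouponUse}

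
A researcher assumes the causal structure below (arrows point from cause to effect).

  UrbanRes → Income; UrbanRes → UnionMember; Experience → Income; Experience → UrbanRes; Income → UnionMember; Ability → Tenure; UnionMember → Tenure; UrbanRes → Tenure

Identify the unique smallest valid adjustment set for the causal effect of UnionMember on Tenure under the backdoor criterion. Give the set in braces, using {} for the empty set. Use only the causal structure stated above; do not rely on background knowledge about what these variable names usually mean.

{UrbanRes}

Variables eligible for adjustment (non-descendants of UnionMember, excluding UnionMember and Tenure): {Ability, Experience, Income, UrbanRes}.
Backdoor paths from UnionMember to Tenure:
  P1: UnionMember <- UrbanRes -> Tenure
  P2: UnionMember <- Income <- Experience -> UrbanRes -> Tenure
  P3: UnionMember <- Income <- UrbanRes -> Tenure
The empty set is not sufficient: P1 (UnionMember <- UrbanRes -> Tenure) has no collider blocking it and no conditioned non-collider, so it is open.
Try {UrbanRes}:
  P1: blocked at fork node UrbanRes ∈ conditioning set.
  P2: blocked at chain node UrbanRes ∈ conditioning set.
  P3: blocked at fork node UrbanRes ∈ conditioning set.
{UrbanRes} contains no descendant of UnionMember and blocks every backdoor path.
No other singleton works — e.g. {Experience} leaves P1 open — so {UrbanRes} is the unique smallest valid adjustment set.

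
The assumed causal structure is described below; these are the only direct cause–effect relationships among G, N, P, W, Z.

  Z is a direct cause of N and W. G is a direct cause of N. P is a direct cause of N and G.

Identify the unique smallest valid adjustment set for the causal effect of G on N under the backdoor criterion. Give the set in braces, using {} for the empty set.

Variables eligible for adjustment (non-descendants of G, excluding G and N): {P, W, Z}.
Backdoor paths from G to N:
  P1: G <- P -> N
The empty set is not sufficient: P1 (G <- P -> N) has no collider blocking it and no conditioned non-collider, so it is open.
Try {P}:
  P1: blocked at fork node P ∈ conditioning set.
{P} contains no descendant of G and blocks every backdoor path.
No other singleton works — e.g. {Z} leaves P1 open — so {P} is the unique smallest valid adjustment set.

{P}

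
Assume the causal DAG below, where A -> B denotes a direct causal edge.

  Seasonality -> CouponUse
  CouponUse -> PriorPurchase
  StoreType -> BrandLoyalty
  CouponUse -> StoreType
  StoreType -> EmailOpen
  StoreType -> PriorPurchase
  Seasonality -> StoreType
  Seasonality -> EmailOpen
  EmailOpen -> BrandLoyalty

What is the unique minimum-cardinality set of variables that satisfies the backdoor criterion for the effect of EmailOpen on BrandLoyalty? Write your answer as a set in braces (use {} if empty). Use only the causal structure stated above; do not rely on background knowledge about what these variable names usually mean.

{StoreType}

Variables eligible for adjustment (non-descendants of EmailOpen, excluding EmailOpen and BrandLoyalty): {CouponUse, PriorPurchase, Seasonality, StoreType}.
Backdoor paths from EmailOpen to BrandLoyalty:
  P1: EmailOpen <- Seasonality -> CouponUse -> StoreType -> BrandLoyalty
  P2: EmailOpen <- Seasonality -> CouponUse -> PriorPurchase <- StoreType -> BrandLoyalty
  P3: EmailOpen <- Seasonality -> StoreType -> BrandLoyalty
  P4: EmailOpen <- StoreType -> BrandLoyalty
The empty set is not sufficient: P1 (EmailOpen <- Seasonality -> CouponUse -> StoreType -> BrandLoyalty) has no collider blocking it and no conditioned non-collider, so it is open.
Try {StoreType}:
  P1: blocked at chain node StoreType ∈ conditioning set.
  P2: blocked at collider PriorPurchase (neither it nor any descendant is in the conditioning set).
  P3: blocked at chain node StoreType ∈ conditioning set.
  P4: blocked at fork node StoreType ∈ conditioning set.
{StoreType} contains no descendant of EmailOpen and blocks every backdoor path.
No other singleton works — e.g. {Seasonality} leaves P4 open — so {StoreType} is the unique smallest valid adjustment set.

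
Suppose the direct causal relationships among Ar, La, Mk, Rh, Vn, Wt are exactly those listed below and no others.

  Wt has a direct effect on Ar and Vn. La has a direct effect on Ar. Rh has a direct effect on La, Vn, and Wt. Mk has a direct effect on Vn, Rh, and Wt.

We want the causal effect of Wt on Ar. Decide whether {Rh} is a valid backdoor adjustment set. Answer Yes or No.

Yes

Backdoor paths from Wt to Ar (paths whose first edge points into Wt):
  P1: Wt <- Mk -> Rh -> La -> Ar
  P2: Wt <- Mk -> Vn <- Rh -> La -> Ar
  P3: Wt <- Rh -> La -> Ar
Condition 1 (no descendant of Wt in the set): holds — descendants of Wt are {Ar, Vn}; none are in {Rh}.
Condition 2 (every backdoor path blocked by {Rh}):
  P1: blocked at chain node Rh ∈ conditioning set.
  P2: blocked at collider Vn (neither it nor any descendant is in the conditioning set).
  P3: blocked at fork node Rh ∈ conditioning set.
{Rh} satisfies the backdoor criterion.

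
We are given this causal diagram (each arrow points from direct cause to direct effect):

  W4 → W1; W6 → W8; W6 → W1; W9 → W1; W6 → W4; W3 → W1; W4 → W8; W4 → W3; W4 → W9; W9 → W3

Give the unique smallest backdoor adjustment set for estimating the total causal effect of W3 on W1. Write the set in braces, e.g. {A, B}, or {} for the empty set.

{W4, W9}

Variables eligible for adjustment (non-descendants of W3, excluding W3 and W1): {W4, W6, W8, W9}.
Backdoor paths from W3 to W1:
  P1: W3 <- W4 <- W6 -> W1
  P2: W3 <- W4 -> W8 <- W6 -> W1
  P3: W3 <- W4 -> W9 -> W1
  P4: W3 <- W4 -> W1
  P5: W3 <- W9 <- W4 <- W6 -> W1
  P6: W3 <- W9 <- W4 -> W8 <- W6 -> W1
  P7: W3 <- W9 <- W4 -> W1
  P8: W3 <- W9 -> W1
The empty set is not sufficient: P1 (W3 <- W4 <- W6 -> W1) has no collider blocking it and no conditioned non-collider, so it is open.
Try {W4, W9}:
  P1: blocked at chain node W4 ∈ conditioning set.
  P2: blocked at fork node W4 ∈ conditioning set.
  P3: blocked at fork node W4 ∈ conditioning set.
  P4: blocked at fork node W4 ∈ conditioning set.
  P5: blocked at chain node W9 ∈ conditioning set.
  P6: blocked at chain node W9 ∈ conditioning set.
  P7: blocked at chain node W9 ∈ conditioning set.
  P8: blocked at fork node W9 ∈ conditioning set.
{W4, W9} contains no descendant of W3 and blocks every backdoor path.
Every element of {W4, W9} is needed (dropping W4 leaves P1 open; dropping W9 leaves P8 open), so no proper subset is valid.
Among all size-2 subsets of the eligible variables, only {W4, W9} blocks every backdoor path, so it is the unique smallest valid adjustment set.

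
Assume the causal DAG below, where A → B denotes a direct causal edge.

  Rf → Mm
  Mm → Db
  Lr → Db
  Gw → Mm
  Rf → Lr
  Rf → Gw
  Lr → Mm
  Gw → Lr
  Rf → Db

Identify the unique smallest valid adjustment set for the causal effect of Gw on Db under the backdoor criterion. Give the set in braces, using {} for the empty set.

Variables eligible for adjustment (non-descendants of Gw, excluding Gw and Db): {Rf}.
Backdoor paths from Gw to Db:
  P1: Gw <- Rf -> Lr -> Mm -> Db
  P2: Gw <- Rf -> Lr -> Db
  P3: Gw <- Rf -> Mm <- Lr -> Db
  P4: Gw <- Rf -> Mm -> Db
  P5: Gw <- Rf -> Db
The empty set is not sufficient: P1 (Gw <- Rf -> Lr -> Mm -> Db) has no collider blocking it and no conditioned non-collider, so it is open.
Try {Rf}:
  P1: blocked at fork node Rf ∈ conditioning set.
  P2: blocked at fork node Rf ∈ conditioning set.
  P3: blocked at fork node Rf ∈ conditioning set.
  P4: blocked at fork node Rf ∈ conditioning set.
  P5: blocked at fork node Rf ∈ conditioning set.
{Rf} contains no descendant of Gw and blocks every backdoor path.
{Rf} is the unique smallest valid adjustment set.

{Rf}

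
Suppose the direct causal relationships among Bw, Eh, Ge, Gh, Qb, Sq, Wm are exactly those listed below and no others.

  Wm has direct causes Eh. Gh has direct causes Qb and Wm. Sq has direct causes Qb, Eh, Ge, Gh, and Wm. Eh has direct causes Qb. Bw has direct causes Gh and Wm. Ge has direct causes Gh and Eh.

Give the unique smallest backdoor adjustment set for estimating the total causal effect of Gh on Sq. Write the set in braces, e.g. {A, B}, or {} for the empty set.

{Qb, Wm}

Variables eligible for adjustment (non-descendants of Gh, excluding Gh and Sq): {Eh, Qb, Wm}.
Backdoor paths from Gh to Sq:
  P1: Gh <- Qb -> Eh -> Wm -> Sq
  P2: Gh <- Qb -> Eh -> Ge -> Sq
  P3: Gh <- Qb -> Eh -> Sq
  P4: Gh <- Qb -> Sq
  P5: Gh <- Wm <- Eh <- Qb -> Sq
  P6: Gh <- Wm <- Eh -> Ge -> Sq
  P7: Gh <- Wm <- Eh -> Sq
  P8: Gh <- Wm -> Sq
The empty set is not sufficient: P1 (Gh <- Qb -> Eh -> Wm -> Sq) has no collider blocking it and no conditioned non-collider, so it is open.
Try {Qb, Wm}:
  P1: blocked at fork node Qb ∈ conditioning set.
  P2: blocked at fork node Qb ∈ conditioning set.
  P3: blocked at fork node Qb ∈ conditioning set.
  P4: blocked at fork node Qb ∈ conditioning set.
  P5: blocked at chain node Wm ∈ conditioning set.
  P6: blocked at chain node Wm ∈ conditioning set.
  P7: blocked at chain node Wm ∈ conditioning set.
  P8: blocked at fork node Wm ∈ conditioning set.
{Qb, Wm} contains no descendant of Gh and blocks every backdoor path.
Every element of {Qb, Wm} is needed (dropping Qb leaves P2 open; dropping Wm leaves P6 open), so no proper subset is valid.
Among all size-2 subsets of the eligible variables, only {Qb, Wm} blocks every backdoor path, so it is the unique smallest valid adjustment set.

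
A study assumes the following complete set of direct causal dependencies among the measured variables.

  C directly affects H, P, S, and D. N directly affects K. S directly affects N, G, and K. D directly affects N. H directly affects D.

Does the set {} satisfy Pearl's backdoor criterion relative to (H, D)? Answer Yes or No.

No

Backdoor paths from H to D (paths whose first edge points into H):
  P1: H <- C -> D
  P2: H <- C -> S -> N <- D
  P3: H <- C -> S -> K <- N <- D
Condition 1 (no descendant of H in the set): holds — descendants of H are {D, K, N}; none are in {}.
Condition 2 (every backdoor path blocked by {}):
  P1: open — no interior node is in the conditioning set.
  P2: blocked at collider N (neither it nor any descendant is in the conditioning set).
  P3: blocked at collider K (neither it nor any descendant is in the conditioning set).
{} does not satisfy the backdoor criterion.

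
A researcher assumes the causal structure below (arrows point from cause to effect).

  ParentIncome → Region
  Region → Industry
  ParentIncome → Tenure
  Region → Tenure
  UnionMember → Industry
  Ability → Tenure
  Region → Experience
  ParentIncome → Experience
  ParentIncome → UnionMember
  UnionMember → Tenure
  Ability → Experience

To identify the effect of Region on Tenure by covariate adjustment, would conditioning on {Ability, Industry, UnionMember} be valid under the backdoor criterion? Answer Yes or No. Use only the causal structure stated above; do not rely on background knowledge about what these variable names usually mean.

Backdoor paths from Region to Tenure (paths whose first edge points into Region):
  P1: Region <- ParentIncome -> UnionMember -> Tenure
  P2: Region <- ParentIncome -> Tenure
  P3: Region <- ParentIncome -> Experience <- Ability -> Tenure
Condition 1 (no descendant of Region in the set): FAILS — Industry is a descendant of Region.
Condition 2 (every backdoor path blocked by {Ability, Industry, UnionMember}):
  P1: blocked at chain node UnionMember ∈ conditioning set.
  P2: open — no interior node is in the conditioning set.
  P3: blocked at collider Experience (neither it nor any descendant is in the conditioning set).
{Ability, Industry, UnionMember} does not satisfy the backdoor criterion.

No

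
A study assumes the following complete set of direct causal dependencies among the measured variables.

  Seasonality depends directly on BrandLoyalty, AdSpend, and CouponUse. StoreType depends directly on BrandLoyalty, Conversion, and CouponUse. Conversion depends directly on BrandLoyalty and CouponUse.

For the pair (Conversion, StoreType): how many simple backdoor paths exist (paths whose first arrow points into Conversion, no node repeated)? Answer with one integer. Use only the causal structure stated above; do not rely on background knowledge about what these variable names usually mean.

A backdoor path from Conversion to StoreType is any simple undirected path whose first edge points into Conversion (i.e. leaves Conversion via a parent).
Parents of Conversion: {BrandLoyalty, CouponUse}.
Enumerating:
  P1: Conversion <- BrandLoyalty -> Seasonality <- CouponUse -> StoreType
  P2: Conversion <- BrandLoyalty -> StoreType
  P3: Conversion <- CouponUse -> Seasonality <- BrandLoyalty -> StoreType
  P4: Conversion <- CouponUse -> StoreType
That exhausts the simple backdoor paths. Count: 4.

4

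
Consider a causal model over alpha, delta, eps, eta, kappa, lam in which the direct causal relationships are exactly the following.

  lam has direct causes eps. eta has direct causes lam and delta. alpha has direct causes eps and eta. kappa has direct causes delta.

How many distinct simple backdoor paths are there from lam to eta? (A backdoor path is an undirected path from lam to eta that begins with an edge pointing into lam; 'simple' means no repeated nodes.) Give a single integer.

A backdoor path from lam to eta is any simple undirected path whose first edge points into lam (i.e. leaves lam via a parent).
Parents of lam: {eps}.
Enumerating:
  P1: lam <- eps -> alpha <- eta
That exhausts the simple backdoor paths. Count: 1.

1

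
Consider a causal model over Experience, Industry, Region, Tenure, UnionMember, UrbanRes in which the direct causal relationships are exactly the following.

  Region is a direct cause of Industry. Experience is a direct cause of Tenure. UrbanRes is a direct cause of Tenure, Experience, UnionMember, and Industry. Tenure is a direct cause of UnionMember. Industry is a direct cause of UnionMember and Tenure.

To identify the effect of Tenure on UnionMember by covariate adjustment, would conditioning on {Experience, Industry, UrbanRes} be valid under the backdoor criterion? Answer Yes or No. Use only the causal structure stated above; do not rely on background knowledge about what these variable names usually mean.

Backdoor paths from Tenure to UnionMember (paths whose first edge points into Tenure):
  P1: Tenure <- UrbanRes -> Industry -> UnionMember
  P2: Tenure <- UrbanRes -> UnionMember
  P3: Tenure <- Experience <- UrbanRes -> Industry -> UnionMember
  P4: Tenure <- Experience <- UrbanRes -> UnionMember
  P5: Tenure <- Industry <- UrbanRes -> UnionMember
  P6: Tenure <- Industry -> UnionMember
Condition 1 (no descendant of Tenure in the set): holds — descendants of Tenure are {UnionMember}; none are in {Experience, Industry, UrbanRes}.
Condition 2 (every backdoor path blocked by {Experience, Industry, UrbanRes}):
  P1: blocked at fork node UrbanRes ∈ conditioning set.
  P2: blocked at fork node UrbanRes ∈ conditioning set.
  P3: blocked at chain node Experience ∈ conditioning set.
  P4: blocked at chain node Experience ∈ conditioning set.
  P5: blocked at chain node Industry ∈ conditioning set.
  P6: blocked at fork node Industry ∈ conditioning set.
{Experience, Industry, UrbanRes} satisfies the backdoor criterion.

Yes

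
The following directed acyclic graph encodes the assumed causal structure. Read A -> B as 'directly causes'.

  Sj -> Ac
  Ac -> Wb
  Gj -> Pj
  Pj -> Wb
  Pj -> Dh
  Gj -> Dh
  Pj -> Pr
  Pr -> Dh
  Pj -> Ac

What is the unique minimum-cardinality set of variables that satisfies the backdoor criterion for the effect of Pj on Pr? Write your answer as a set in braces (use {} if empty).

Variables eligible for adjustment (non-descendants of Pj, excluding Pj and Pr): {Gj, Sj}.
Backdoor paths from Pj to Pr:
  P1: Pj <- Gj -> Dh <- Pr
Each backdoor path contains an unconditioned collider, so every path is already blocked with the empty conditioning set:
  P1: blocked at collider Dh (neither it nor any descendant is in the conditioning set).
The empty set is therefore the unique smallest valid set.

{}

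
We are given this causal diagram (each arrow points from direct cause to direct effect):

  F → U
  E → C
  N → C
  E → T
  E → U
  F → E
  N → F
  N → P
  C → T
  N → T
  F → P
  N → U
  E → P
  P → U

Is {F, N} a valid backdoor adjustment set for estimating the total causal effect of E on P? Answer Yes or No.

Yes

Backdoor paths from E to P (paths whose first edge points into E):
  P1: E <- F <- N -> P
  P2: E <- F <- N -> U <- P
  P3: E <- F -> P
  P4: E <- F -> U <- N -> P
  P5: E <- F -> U <- P
Condition 1 (no descendant of E in the set): holds — descendants of E are {C, P, T, U}; none are in {F, N}.
Condition 2 (every backdoor path blocked by {F, N}):
  P1: blocked at chain node F ∈ conditioning set.
  P2: blocked at chain node F ∈ conditioning set.
  P3: blocked at fork node F ∈ conditioning set.
  P4: blocked at fork node F ∈ conditioning set.
  P5: blocked at fork node F ∈ conditioning set.
{F, N} satisfies the backdoor criterion.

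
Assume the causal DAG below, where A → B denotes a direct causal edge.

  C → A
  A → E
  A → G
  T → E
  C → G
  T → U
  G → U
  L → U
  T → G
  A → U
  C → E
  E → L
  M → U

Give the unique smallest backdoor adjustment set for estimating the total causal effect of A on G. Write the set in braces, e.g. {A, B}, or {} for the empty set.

Variables eligible for adjustment (non-descendants of A, excluding A and G): {C, M, T}.
Backdoor paths from A to G:
  P1: A <- C -> G
  P2: A <- C -> E <- T -> G
  P3: A <- C -> E <- T -> U <- G
  P4: A <- C -> E -> L -> U <- T -> G
  P5: A <- C -> E -> L -> U <- G
The empty set is not sufficient: P1 (A <- C -> G) has no collider blocking it and no conditioned non-collider, so it is open.
Try {C}:
  P1: blocked at fork node C ∈ conditioning set.
  P2: blocked at fork node C ∈ conditioning set.
  P3: blocked at fork node C ∈ conditioning set.
  P4: blocked at fork node C ∈ conditioning set.
  P5: blocked at fork node C ∈ conditioning set.
{C} contains no descendant of A and blocks every backdoor path.
No other singleton works — e.g. {T} leaves P1 open — so {C} is the unique smallest valid adjustment set.

{C}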